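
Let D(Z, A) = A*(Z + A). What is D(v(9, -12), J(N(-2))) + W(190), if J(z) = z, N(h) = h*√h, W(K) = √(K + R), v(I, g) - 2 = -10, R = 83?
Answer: -8 + √273 + 16*I*√2 ≈ 8.5227 + 22.627*I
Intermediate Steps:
v(I, g) = -8 (v(I, g) = 2 - 10 = -8)
W(K) = √(83 + K) (W(K) = √(K + 83) = √(83 + K))
N(h) = h^(3/2)
D(Z, A) = A*(A + Z)
D(v(9, -12), J(N(-2))) + W(190) = (-2)^(3/2)*((-2)^(3/2) - 8) + √(83 + 190) = (-2*I*√2)*(-2*I*√2 - 8) + √273 = (-2*I*√2)*(-8 - 2*I*√2) + √273 = -2*I*√2*(-8 - 2*I*√2) + √273 = √273 - 2*I*√2*(-8 - 2*I*√2)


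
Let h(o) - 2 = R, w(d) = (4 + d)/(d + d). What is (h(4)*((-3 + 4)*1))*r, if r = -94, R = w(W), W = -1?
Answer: -47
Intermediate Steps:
w(d) = (4 + d)/(2*d) (w(d) = (4 + d)/((2*d)) = (4 + d)*(1/(2*d)) = (4 + d)/(2*d))
R = -3/2 (R = (½)*(4 - 1)/(-1) = (½)*(-1)*3 = -3/2 ≈ -1.5000)
h(o) = ½ (h(o) = 2 - 3/2 = ½)
(h(4)*((-3 + 4)*1))*r = (((-3 + 4)*1)/2)*(-94) = ((1*1)/2)*(-94) = ((½)*1)*(-94) = (½)*(-94) = -47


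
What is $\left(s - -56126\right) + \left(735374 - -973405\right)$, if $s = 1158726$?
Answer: $2923631$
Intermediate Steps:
$\left(s - -56126\right) + \left(735374 - -973405\right) = \left(1158726 - -56126\right) + \left(735374 - -973405\right) = \left(1158726 + \left(57024 - 898\right)\right) + \left(735374 + 973405\right) = \left(1158726 + 56126\right) + 1708779 = 1214852 + 1708779 = 2923631$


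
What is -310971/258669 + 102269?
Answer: 8817836330/86223 ≈ 1.0227e+5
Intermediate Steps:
-310971/258669 + 102269 = -310971*1/258669 + 102269 = -103657/86223 + 102269 = 8817836330/86223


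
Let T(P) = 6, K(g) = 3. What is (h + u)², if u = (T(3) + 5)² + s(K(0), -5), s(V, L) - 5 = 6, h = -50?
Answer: 6724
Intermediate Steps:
s(V, L) = 11 (s(V, L) = 5 + 6 = 11)
u = 132 (u = (6 + 5)² + 11 = 11² + 11 = 121 + 11 = 132)
(h + u)² = (-50 + 132)² = 82² = 6724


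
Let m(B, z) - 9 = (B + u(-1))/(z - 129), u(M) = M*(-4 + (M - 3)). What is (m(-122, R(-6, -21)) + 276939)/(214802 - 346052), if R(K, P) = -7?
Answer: -6277507/2975000 ≈ -2.1101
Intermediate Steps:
u(M) = M*(-7 + M) (u(M) = M*(-4 + (-3 + M)) = M*(-7 + M))
m(B, z) = 9 + (8 + B)/(-129 + z) (m(B, z) = 9 + (B - (-7 - 1))/(z - 129) = 9 + (B - 1*(-8))/(-129 + z) = 9 + (B + 8)/(-129 + z) = 9 + (8 + B)/(-129 + z))
(m(-122, R(-6, -21)) + 276939)/(214802 - 346052) = ((-1153 - 122 + 9*(-7))/(-129 - 7) + 276939)/(214802 - 346052) = ((-1153 - 122 - 63)/(-136) + 276939)/(-131250) = (-1/136*(-1338) + 276939)*(-1/131250) = (669/68 + 276939)*(-1/131250) = (18832521/68)*(-1/131250) = -6277507/2975000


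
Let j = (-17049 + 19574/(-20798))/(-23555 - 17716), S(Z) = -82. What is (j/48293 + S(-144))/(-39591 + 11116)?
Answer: 1699552412143016/590179999810444575 ≈ 0.0028797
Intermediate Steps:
j = 177302338/429177129 (j = (-17049 + 19574*(-1/20798))/(-41271) = (-17049 - 9787/10399)*(-1/41271) = -177302338/10399*(-1/41271) = 177302338/429177129 ≈ 0.41312)
(j/48293 + S(-144))/(-39591 + 11116) = ((177302338/429177129)/48293 - 82)/(-39591 + 11116) = ((177302338/429177129)*(1/48293) - 82)/(-28475) = (177302338/20726251090797 - 82)*(-1/28475) = -1699552412143016/20726251090797*(-1/28475) = 1699552412143016/590179999810444575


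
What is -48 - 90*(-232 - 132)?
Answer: 32712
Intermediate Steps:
-48 - 90*(-232 - 132) = -48 - 90*(-364) = -48 + 32760 = 32712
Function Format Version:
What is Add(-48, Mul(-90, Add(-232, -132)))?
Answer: 32712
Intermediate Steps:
Add(-48, Mul(-90, Add(-232, -132))) = Add(-48, Mul(-90, -364)) = Add(-48, 32760) = 32712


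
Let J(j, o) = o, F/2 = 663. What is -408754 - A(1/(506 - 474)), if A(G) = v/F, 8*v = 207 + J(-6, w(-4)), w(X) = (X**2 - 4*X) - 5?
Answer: -55590547/136 ≈ -4.0875e+5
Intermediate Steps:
F = 1326 (F = 2*663 = 1326)
w(X) = -5 + X**2 - 4*X
v = 117/4 (v = (207 + (-5 + (-4)**2 - 4*(-4)))/8 = (207 + (-5 + 16 + 16))/8 = (207 + 27)/8 = (1/8)*234 = 117/4 ≈ 29.250)
A(G) = 3/136 (A(G) = (117/4)/1326 = (117/4)*(1/1326) = 3/136)
-408754 - A(1/(506 - 474)) = -408754 - 1*3/136 = -408754 - 3/136 = -55590547/136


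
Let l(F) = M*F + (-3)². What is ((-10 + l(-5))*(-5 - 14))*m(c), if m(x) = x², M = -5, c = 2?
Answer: -1824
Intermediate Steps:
l(F) = 9 - 5*F (l(F) = -5*F + (-3)² = -5*F + 9 = 9 - 5*F)
((-10 + l(-5))*(-5 - 14))*m(c) = ((-10 + (9 - 5*(-5)))*(-5 - 14))*2² = ((-10 + (9 + 25))*(-19))*4 = ((-10 + 34)*(-19))*4 = (24*(-19))*4 = -456*4 = -1824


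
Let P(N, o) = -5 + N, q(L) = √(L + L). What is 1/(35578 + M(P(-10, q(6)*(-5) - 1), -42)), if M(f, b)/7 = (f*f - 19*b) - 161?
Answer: 1/41612 ≈ 2.4032e-5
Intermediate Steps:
q(L) = √2*√L (q(L) = √(2*L) = √2*√L)
M(f, b) = -1127 - 133*b + 7*f² (M(f, b) = 7*((f*f - 19*b) - 161) = 7*((f² - 19*b) - 161) = 7*(-161 + f² - 19*b) = -1127 - 133*b + 7*f²)
1/(35578 + M(P(-10, q(6)*(-5) - 1), -42)) = 1/(35578 + (-1127 - 133*(-42) + 7*(-5 - 10)²)) = 1/(35578 + (-1127 + 5586 + 7*(-15)²)) = 1/(35578 + (-1127 + 5586 + 7*225)) = 1/(35578 + (-1127 + 5586 + 1575)) = 1/(35578 + 6034) = 1/41612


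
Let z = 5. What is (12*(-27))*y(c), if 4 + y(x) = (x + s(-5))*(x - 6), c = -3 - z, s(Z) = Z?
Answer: -57672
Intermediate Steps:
c = -8 (c = -3 - 1*5 = -3 - 5 = -8)
y(x) = -4 + (-6 + x)*(-5 + x) (y(x) = -4 + (x - 5)*(x - 6) = -4 + (-5 + x)*(-6 + x) = -4 + (-6 + x)*(-5 + x))
(12*(-27))*y(c) = (12*(-27))*(26 + (-8)² - 11*(-8)) = -324*(26 + 64 + 88) = -324*178 = -57672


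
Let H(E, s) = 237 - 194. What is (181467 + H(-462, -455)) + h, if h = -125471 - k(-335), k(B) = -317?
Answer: 56356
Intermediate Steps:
H(E, s) = 43
h = -125154 (h = -125471 - 1*(-317) = -125471 + 317 = -125154)
(181467 + H(-462, -455)) + h = (181467 + 43) - 125154 = 181510 - 125154 = 56356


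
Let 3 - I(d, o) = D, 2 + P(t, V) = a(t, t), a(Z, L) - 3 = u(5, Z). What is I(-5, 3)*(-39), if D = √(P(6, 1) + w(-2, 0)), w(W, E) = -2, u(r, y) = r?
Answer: -39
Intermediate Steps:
a(Z, L) = 8 (a(Z, L) = 3 + 5 = 8)
P(t, V) = 6 (P(t, V) = -2 + 8 = 6)
D = 2 (D = √(6 - 2) = √4 = 2)
I(d, o) = 1 (I(d, o) = 3 - 1*2 = 3 - 2 = 1)
I(-5, 3)*(-39) = 1*(-39) = -39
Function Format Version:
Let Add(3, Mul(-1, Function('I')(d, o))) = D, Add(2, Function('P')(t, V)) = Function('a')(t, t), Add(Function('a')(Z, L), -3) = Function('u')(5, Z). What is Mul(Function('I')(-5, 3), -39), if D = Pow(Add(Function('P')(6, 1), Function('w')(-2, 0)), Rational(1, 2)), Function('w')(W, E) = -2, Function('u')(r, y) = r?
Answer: -39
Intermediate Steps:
Function('a')(Z, L) = 8 (Function('a')(Z, L) = Add(3, 5) = 8)
Function('P')(t, V) = 6 (Function('P')(t, V) = Add(-2, 8) = 6)
D = 2 (D = Pow(Add(6, -2), Rational(1, 2)) = Pow(4, Rational(1, 2)) = 2)
Function('I')(d, o) = 1 (Function('I')(d, o) = Add(3, Mul(-1, 2)) = Add(3, -2) = 1)
Mul(Function('I')(-5, 3), -39) = Mul(1, -39) = -39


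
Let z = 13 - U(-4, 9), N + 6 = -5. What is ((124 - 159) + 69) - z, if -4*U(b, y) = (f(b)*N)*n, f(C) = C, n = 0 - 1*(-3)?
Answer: -12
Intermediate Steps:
N = -11 (N = -6 - 5 = -11)
n = 3 (n = 0 + 3 = 3)
U(b, y) = 33*b/4 (U(b, y) = -b*(-11)*3/4 = -(-11*b)*3/4 = -(-33)*b/4 = 33*b/4)
z = 46 (z = 13 - 33*(-4)/4 = 13 - 1*(-33) = 13 + 33 = 46)
((124 - 159) + 69) - z = ((124 - 159) + 69) - 1*46 = (-35 + 69) - 46 = 34 - 46 = -12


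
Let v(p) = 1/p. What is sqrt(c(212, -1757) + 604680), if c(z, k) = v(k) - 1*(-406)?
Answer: sqrt(1867930129457)/1757 ≈ 777.87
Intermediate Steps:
c(z, k) = 406 + 1/k (c(z, k) = 1/k - 1*(-406) = 1/k + 406 = 406 + 1/k)
sqrt(c(212, -1757) + 604680) = sqrt((406 + 1/(-1757)) + 604680) = sqrt((406 - 1/1757) + 604680) = sqrt(713341/1757 + 604680) = sqrt(1063136101/1757) = sqrt(1867930129457)/1757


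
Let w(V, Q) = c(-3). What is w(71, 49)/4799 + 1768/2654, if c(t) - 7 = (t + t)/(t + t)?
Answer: 4252932/6368273 ≈ 0.66783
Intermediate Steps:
c(t) = 8 (c(t) = 7 + (t + t)/(t + t) = 7 + (2*t)/((2*t)) = 7 + (2*t)*(1/(2*t)) = 7 + 1 = 8)
w(V, Q) = 8
w(71, 49)/4799 + 1768/2654 = 8/4799 + 1768/2654 = 8*(1/4799) + 1768*(1/2654) = 8/4799 + 884/1327 = 4252932/6368273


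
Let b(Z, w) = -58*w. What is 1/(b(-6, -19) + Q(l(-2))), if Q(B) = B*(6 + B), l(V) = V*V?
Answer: 1/1142 ≈ 0.00087566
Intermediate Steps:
l(V) = V²
1/(b(-6, -19) + Q(l(-2))) = 1/(-58*(-19) + (-2)²*(6 + (-2)²)) = 1/(1102 + 4*(6 + 4)) = 1/(1102 + 4*10) = 1/(1102 + 40) = 1/1142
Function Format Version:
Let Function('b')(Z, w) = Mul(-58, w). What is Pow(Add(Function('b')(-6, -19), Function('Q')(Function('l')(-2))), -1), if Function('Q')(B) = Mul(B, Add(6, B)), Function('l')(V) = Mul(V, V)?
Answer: Rational(1, 1142) ≈ 0.00087566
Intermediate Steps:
Function('l')(V) = Pow(V, 2)
Pow(Add(Function('b')(-6, -19), Function('Q')(Function('l')(-2))), -1) = Pow(Add(Mul(-58, -19), Mul(Pow(-2, 2), Add(6, Pow(-2, 2)))), -1) = Pow(Add(1102, Mul(4, Add(6, 4))), -1) = Pow(Add(1102, Mul(4, 10)), -1) = Pow(Add(1102, 40), -1) = Pow(1142, -1) = Rational(1, 1142)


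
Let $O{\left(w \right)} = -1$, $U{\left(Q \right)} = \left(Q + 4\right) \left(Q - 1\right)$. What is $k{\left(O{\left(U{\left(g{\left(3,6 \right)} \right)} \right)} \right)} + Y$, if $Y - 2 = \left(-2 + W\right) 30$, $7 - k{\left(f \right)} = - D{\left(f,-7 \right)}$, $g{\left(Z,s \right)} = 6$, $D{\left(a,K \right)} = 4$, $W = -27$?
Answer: $-857$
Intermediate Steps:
$U{\left(Q \right)} = \left(-1 + Q\right) \left(4 + Q\right)$ ($U{\left(Q \right)} = \left(4 + Q\right) \left(-1 + Q\right) = \left(-1 + Q\right) \left(4 + Q\right)$)
$k{\left(f \right)} = 11$ ($k{\left(f \right)} = 7 - \left(-1\right) 4 = 7 - -4 = 7 + 4 = 11$)
$Y = -868$ ($Y = 2 + \left(-2 - 27\right) 30 = 2 - 870 = -868$)
$k{\left(O{\left(U{\left(g{\left(3,6 \right)} \right)} \right)} \right)} + Y = 11 - 868 = -857$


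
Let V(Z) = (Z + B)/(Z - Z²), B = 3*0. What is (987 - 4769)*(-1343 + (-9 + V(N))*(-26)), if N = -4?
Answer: 21069522/5 ≈ 4.2139e+6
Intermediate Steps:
B = 0
V(Z) = Z/(Z - Z²) (V(Z) = (Z + 0)/(Z - Z²) = Z/(Z - Z²))
(987 - 4769)*(-1343 + (-9 + V(N))*(-26)) = (987 - 4769)*(-1343 + (-9 - 1/(-1 - 4))*(-26)) = -3782*(-1343 + (-9 - 1/(-5))*(-26)) = -3782*(-1343 + (-9 - 1*(-⅕))*(-26)) = -3782*(-1343 + (-9 + ⅕)*(-26)) = -3782*(-1343 - 44/5*(-26)) = -3782*(-1343 + 1144/5) = -3782*(-5571/5) = 21069522/5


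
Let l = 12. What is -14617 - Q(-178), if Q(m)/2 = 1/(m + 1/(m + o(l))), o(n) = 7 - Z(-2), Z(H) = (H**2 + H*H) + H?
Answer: -460537465/31507 ≈ -14617.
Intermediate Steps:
Z(H) = H + 2*H**2 (Z(H) = (H**2 + H**2) + H = 2*H**2 + H = H + 2*H**2)
o(n) = 1 (o(n) = 7 - (-2)*(1 + 2*(-2)) = 7 - (-2)*(1 - 4) = 7 - (-2)*(-3) = 7 - 1*6 = 7 - 6 = 1)
Q(m) = 2/(m + 1/(1 + m)) (Q(m) = 2/(m + 1/(m + 1)) = 2/(m + 1/(1 + m)))
-14617 - Q(-178) = -14617 - 2*(1 - 178)/(1 - 178 + (-178)**2) = -14617 - 2*(-177)/(1 - 178 + 31684) = -14617 - 2*(-177)/31507 = -14617 - 1*(-354/31507) = -14617 + 354/31507 = -460537465/31507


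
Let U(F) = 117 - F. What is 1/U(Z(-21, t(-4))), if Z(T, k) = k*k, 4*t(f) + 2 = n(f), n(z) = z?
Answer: 4/459 ≈ 0.0087146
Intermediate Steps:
t(f) = -½ + f/4
Z(T, k) = k²
1/U(Z(-21, t(-4))) = 1/(117 - (-½ + (¼)*(-4))²) = 1/(117 - (-½ - 1)²) = 1/(117 - (-3/2)²) = 1/(117 - 1*9/4) = 1/(117 - 9/4) = 1/(459/4) = 4/459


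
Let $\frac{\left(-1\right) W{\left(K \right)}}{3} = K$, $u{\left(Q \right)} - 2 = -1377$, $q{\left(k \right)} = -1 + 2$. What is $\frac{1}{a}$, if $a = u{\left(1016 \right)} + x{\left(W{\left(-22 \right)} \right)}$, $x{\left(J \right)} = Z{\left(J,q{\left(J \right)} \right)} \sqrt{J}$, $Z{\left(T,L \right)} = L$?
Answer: $- \frac{125}{171869} - \frac{\sqrt{66}}{1890559} \approx -0.00073159$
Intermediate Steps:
$q{\left(k \right)} = 1$
$u{\left(Q \right)} = -1375$ ($u{\left(Q \right)} = 2 - 1377 = -1375$)
$W{\left(K \right)} = - 3 K$
$x{\left(J \right)} = \sqrt{J}$ ($x{\left(J \right)} = 1 \sqrt{J} = \sqrt{J}$)
$a = -1375 + \sqrt{66}$ ($a = -1375 + \sqrt{\left(-3\right) \left(-22\right)} = -1375 + \sqrt{66} \approx -1366.9$)
$\frac{1}{a} = \frac{1}{-1375 + \sqrt{66}}$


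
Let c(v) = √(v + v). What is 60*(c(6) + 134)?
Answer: 8040 + 120*√3 ≈ 8247.8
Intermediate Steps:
c(v) = √2*√v (c(v) = √(2*v) = √2*√v)
60*(c(6) + 134) = 60*(√2*√6 + 134) = 60*(2*√3 + 134) = 60*(134 + 2*√3) = 8040 + 120*√3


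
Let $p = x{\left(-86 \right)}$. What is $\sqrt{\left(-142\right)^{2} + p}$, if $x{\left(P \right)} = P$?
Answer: $\sqrt{20078} \approx 141.7$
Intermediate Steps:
$p = -86$
$\sqrt{\left(-142\right)^{2} + p} = \sqrt{\left(-142\right)^{2} - 86} = \sqrt{20164 - 86} = \sqrt{20078}$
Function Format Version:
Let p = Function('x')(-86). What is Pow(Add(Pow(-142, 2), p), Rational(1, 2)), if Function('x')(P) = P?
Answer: Pow(20078, Rational(1, 2)) ≈ 141.70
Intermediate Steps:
p = -86
Pow(Add(Pow(-142, 2), p), Rational(1, 2)) = Pow(Add(Pow(-142, 2), -86), Rational(1, 2)) = Pow(Add(20164, -86), Rational(1, 2)) = Pow(20078, Rational(1, 2))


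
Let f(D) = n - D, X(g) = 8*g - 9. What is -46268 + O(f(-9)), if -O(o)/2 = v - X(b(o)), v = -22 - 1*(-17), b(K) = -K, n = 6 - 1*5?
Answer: -46436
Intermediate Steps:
n = 1 (n = 6 - 5 = 1)
X(g) = -9 + 8*g
v = -5 (v = -22 + 17 = -5)
f(D) = 1 - D
O(o) = -8 - 16*o (O(o) = -2*(-5 - (-9 + 8*(-o))) = -2*(-5 - (-9 - 8*o)) = -2*(-5 + (9 + 8*o)) = -2*(4 + 8*o) = -8 - 16*o)
-46268 + O(f(-9)) = -46268 + (-8 - 16*(1 - 1*(-9))) = -46268 + (-8 - 16*(1 + 9)) = -46268 + (-8 - 16*10) = -46268 + (-8 - 160) = -46268 - 168 = -46436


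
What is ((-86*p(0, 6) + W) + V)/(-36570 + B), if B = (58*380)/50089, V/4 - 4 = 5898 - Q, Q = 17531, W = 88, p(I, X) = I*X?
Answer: 1162766046/915866345 ≈ 1.2696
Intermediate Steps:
V = -46516 (V = 16 + 4*(5898 - 1*17531) = 16 + 4*(5898 - 17531) = 16 + 4*(-11633) = 16 - 46532 = -46516)
B = 22040/50089 (B = 22040*(1/50089) = 22040/50089 ≈ 0.44002)
((-86*p(0, 6) + W) + V)/(-36570 + B) = ((-0*6 + 88) - 46516)/(-36570 + 22040/50089) = ((-86*0 + 88) - 46516)/(-1831732690/50089) = ((0 + 88) - 46516)*(-50089/1831732690) = (88 - 46516)*(-50089/1831732690) = -46428*(-50089/1831732690) = 1162766046/915866345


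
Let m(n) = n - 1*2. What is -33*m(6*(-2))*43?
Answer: 19866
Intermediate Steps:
m(n) = -2 + n (m(n) = n - 2 = -2 + n)
-33*m(6*(-2))*43 = -33*(-2 + 6*(-2))*43 = -33*(-2 - 12)*43 = -33*(-14)*43 = 462*43 = 19866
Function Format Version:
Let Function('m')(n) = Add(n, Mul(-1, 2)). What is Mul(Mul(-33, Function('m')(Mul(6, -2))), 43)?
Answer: 19866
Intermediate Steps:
Function('m')(n) = Add(-2, n) (Function('m')(n) = Add(n, -2) = Add(-2, n))
Mul(Mul(-33, Function('m')(Mul(6, -2))), 43) = Mul(Mul(-33, Add(-2, Mul(6, -2))), 43) = Mul(Mul(-33, Add(-2, -12)), 43) = Mul(Mul(-33, -14), 43) = Mul(462, 43) = 19866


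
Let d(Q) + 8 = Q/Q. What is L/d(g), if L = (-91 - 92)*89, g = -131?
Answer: 16287/7 ≈ 2326.7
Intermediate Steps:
L = -16287 (L = -183*89 = -16287)
d(Q) = -7 (d(Q) = -8 + Q/Q = -8 + 1 = -7)
L/d(g) = -16287/(-7) = -16287*(-⅐) = 16287/7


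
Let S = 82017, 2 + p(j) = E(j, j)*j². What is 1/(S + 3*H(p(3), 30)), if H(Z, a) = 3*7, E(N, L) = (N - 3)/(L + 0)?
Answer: 1/82080 ≈ 1.2183e-5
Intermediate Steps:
E(N, L) = (-3 + N)/L
p(j) = -2 + j*(-3 + j) (p(j) = -2 + ((-3 + j)/j)*j² = -2 + j*(-3 + j))
H(Z, a) = 21
1/(S + 3*H(p(3), 30)) = 1/(82017 + 3*21) = 1/(82017 + 63) = 1/82080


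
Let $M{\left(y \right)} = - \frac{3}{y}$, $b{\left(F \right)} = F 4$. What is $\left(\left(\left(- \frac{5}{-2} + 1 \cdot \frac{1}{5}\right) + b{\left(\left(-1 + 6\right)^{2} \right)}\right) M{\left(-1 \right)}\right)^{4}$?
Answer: $\frac{90108714338721}{10000} \approx 9.0109 \cdot 10^{9}$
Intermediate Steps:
$b{\left(F \right)} = 4 F$
$\left(\left(\left(- \frac{5}{-2} + 1 \cdot \frac{1}{5}\right) + b{\left(\left(-1 + 6\right)^{2} \right)}\right) M{\left(-1 \right)}\right)^{4} = \left(\left(\left(- \frac{5}{-2} + 1 \cdot \frac{1}{5}\right) + 4 \left(-1 + 6\right)^{2}\right) \left(- \frac{3}{-1}\right)\right)^{4} = \left(\left(\left(\left(-5\right) \left(- \frac{1}{2}\right) + 1 \cdot \frac{1}{5}\right) + 4 \cdot 5^{2}\right) \left(\left(-3\right) \left(-1\right)\right)\right)^{4} = \left(\left(\left(\frac{5}{2} + \frac{1}{5}\right) + 4 \cdot 25\right) 3\right)^{4} = \left(\left(\frac{27}{10} + 100\right) 3\right)^{4} = \left(\frac{1027}{10} \cdot 3\right)^{4} = \left(\frac{3081}{10}\right)^{4} = \frac{90108714338721}{10000}$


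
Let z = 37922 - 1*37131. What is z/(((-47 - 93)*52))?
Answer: -113/1040 ≈ -0.10865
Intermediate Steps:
z = 791 (z = 37922 - 37131 = 791)
z/(((-47 - 93)*52)) = 791/(((-47 - 93)*52)) = 791/((-140*52)) = 791/(-7280) = 791*(-1/7280) = -113/1040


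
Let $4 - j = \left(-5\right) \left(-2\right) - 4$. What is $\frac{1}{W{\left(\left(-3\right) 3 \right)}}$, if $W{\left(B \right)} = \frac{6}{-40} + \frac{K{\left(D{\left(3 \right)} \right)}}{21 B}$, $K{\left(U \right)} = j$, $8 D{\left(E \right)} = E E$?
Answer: $- \frac{3780}{527} \approx -7.1727$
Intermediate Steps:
$D{\left(E \right)} = \frac{E^{2}}{8}$ ($D{\left(E \right)} = \frac{E E}{8} = \frac{E^{2}}{8}$)
$j = -2$ ($j = 4 - \left(\left(-5\right) \left(-2\right) - 4\right) = 4 - \left(10 - 4\right) = 4 - 6 = -2$)
$K{\left(U \right)} = -2$
$W{\left(B \right)} = - \frac{3}{20} - \frac{2}{21 B}$ ($W{\left(B \right)} = \frac{6}{-40} - \frac{2}{21 B} = 6 \left(- \frac{1}{40}\right) - 2 \frac{1}{21 B} = - \frac{3}{20} - \frac{2}{21 B}$)
$\frac{1}{W{\left(\left(-3\right) 3 \right)}} = \frac{1}{\frac{1}{420} \frac{1}{\left(-3\right) 3} \left(-40 - 63 \left(\left(-3\right) 3\right)\right)} = \frac{1}{\frac{1}{420} \frac{1}{-9} \left(-40 - -567\right)} = \frac{1}{\frac{1}{420} \left(- \frac{1}{9}\right) \left(-40 + 567\right)} = \frac{1}{\frac{1}{420} \left(- \frac{1}{9}\right) 527} = \frac{1}{- \frac{527}{3780}} = - \frac{3780}{527}$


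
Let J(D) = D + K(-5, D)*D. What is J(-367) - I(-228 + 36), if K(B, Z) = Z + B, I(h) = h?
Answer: 136349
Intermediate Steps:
K(B, Z) = B + Z
J(D) = D + D*(-5 + D) (J(D) = D + (-5 + D)*D = D + D*(-5 + D))
J(-367) - I(-228 + 36) = -367*(-4 - 367) - (-228 + 36) = -367*(-371) - 1*(-192) = 136157 + 192 = 136349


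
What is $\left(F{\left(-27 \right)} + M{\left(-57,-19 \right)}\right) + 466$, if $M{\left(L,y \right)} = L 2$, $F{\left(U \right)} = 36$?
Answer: $388$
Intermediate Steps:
$M{\left(L,y \right)} = 2 L$
$\left(F{\left(-27 \right)} + M{\left(-57,-19 \right)}\right) + 466 = \left(36 + 2 \left(-57\right)\right) + 466 = \left(36 - 114\right) + 466 = -78 + 466 = 388$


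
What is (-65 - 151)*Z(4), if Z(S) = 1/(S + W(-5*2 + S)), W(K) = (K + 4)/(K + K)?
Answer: -1296/25 ≈ -51.840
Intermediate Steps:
W(K) = (4 + K)/(2*K) (W(K) = (4 + K)/((2*K)) = (4 + K)*(1/(2*K)) = (4 + K)/(2*K))
Z(S) = 1/(S + (-6 + S)/(2*(-10 + S))) (Z(S) = 1/(S + (4 + (-5*2 + S))/(2*(-5*2 + S))) = 1/(S + (4 + (-10 + S))/(2*(-10 + S))) = 1/(S + (-6 + S)/(2*(-10 + S))))
(-65 - 151)*Z(4) = (-65 - 151)*(2*(-10 + 4)/(-6 + 4 + 2*4*(-10 + 4))) = -432*(-6)/(-6 + 4 + 2*4*(-6)) = -432*(-6)/(-6 + 4 - 48) = -432*(-6)/(-50) = -432*(-1)*(-6)/50 = -216*6/25 = -1296/25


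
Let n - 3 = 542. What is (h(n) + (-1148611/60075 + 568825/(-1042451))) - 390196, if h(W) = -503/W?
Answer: -2663677578979726619/6826151576925 ≈ -3.9022e+5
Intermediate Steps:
n = 545 (n = 3 + 542 = 545)
(h(n) + (-1148611/60075 + 568825/(-1042451))) - 390196 = (-503/545 + (-1148611/60075 + 568825/(-1042451))) - 390196 = (-503*1/545 + (-1148611*1/60075 + 568825*(-1/1042451))) - 390196 = (-503/545 + (-1148611/60075 - 568825/1042451)) - 390196 = (-503/545 - 1231542847436/62625243825) - 390196 = -140538269899319/6826151576925 - 390196 = -2663677578979726619/6826151576925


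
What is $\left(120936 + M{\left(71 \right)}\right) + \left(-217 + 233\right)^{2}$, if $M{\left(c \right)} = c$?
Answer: $121263$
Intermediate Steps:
$\left(120936 + M{\left(71 \right)}\right) + \left(-217 + 233\right)^{2} = \left(120936 + 71\right) + \left(-217 + 233\right)^{2} = 121007 + 16^{2} = 121007 + 256 = 121263$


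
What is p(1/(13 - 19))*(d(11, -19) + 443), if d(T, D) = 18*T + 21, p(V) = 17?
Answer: 11254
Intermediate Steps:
d(T, D) = 21 + 18*T
p(1/(13 - 19))*(d(11, -19) + 443) = 17*((21 + 18*11) + 443) = 17*((21 + 198) + 443) = 17*(219 + 443) = 17*662 = 11254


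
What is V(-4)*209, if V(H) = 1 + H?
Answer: -627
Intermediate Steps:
V(-4)*209 = (1 - 4)*209 = -3*209 = -627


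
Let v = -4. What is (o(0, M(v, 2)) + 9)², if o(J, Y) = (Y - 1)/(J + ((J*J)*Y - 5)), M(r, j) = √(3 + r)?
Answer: (46 - I)²/25 ≈ 84.6 - 3.68*I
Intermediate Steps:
o(J, Y) = (-1 + Y)/(-5 + J + Y*J²) (o(J, Y) = (-1 + Y)/(J + (J²*Y - 5)) = (-1 + Y)/(J + (Y*J² - 5)) = (-1 + Y)/(J + (-5 + Y*J²)) = (-1 + Y)/(-5 + J + Y*J²))
(o(0, M(v, 2)) + 9)² = ((-1 + √(3 - 4))/(-5 + 0 + √(3 - 4)*0²) + 9)² = ((-1 + √(-1))/(-5 + 0 + √(-1)*0) + 9)² = ((-1 + I)/(-5 + 0 + I*0) + 9)² = ((-1 + I)/(-5 + 0 + 0) + 9)² = ((-1 + I)/(-5) + 9)² = (-(-1 + I)/5 + 9)² = ((⅕ - I/5) + 9)² = (46/5 - I/5)²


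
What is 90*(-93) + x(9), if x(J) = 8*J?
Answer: -8298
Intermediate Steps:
90*(-93) + x(9) = 90*(-93) + 8*9 = -8370 + 72 = -8298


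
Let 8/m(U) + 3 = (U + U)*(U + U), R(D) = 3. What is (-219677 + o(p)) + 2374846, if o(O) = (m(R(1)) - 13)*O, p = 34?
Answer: 71106263/33 ≈ 2.1547e+6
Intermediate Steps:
m(U) = 8/(-3 + 4*U²) (m(U) = 8/(-3 + (U + U)*(U + U)) = 8/(-3 + (2*U)*(2*U)) = 8/(-3 + 4*U²))
o(O) = -421*O/33 (o(O) = (8/(-3 + 4*3²) - 13)*O = (8/(-3 + 4*9) - 13)*O = (8/(-3 + 36) - 13)*O = (8/33 - 13)*O = -421*O/33)
(-219677 + o(p)) + 2374846 = (-219677 - 421/33*34) + 2374846 = (-219677 - 14314/33) + 2374846 = -7263655/33 + 2374846 = 71106263/33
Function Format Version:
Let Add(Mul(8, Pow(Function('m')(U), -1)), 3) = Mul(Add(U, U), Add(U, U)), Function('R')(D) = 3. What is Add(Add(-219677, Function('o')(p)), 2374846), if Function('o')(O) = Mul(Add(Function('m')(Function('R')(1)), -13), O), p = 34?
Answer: Rational(71106263, 33) ≈ 2.1547e+6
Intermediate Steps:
Function('m')(U) = Mul(8, Pow(Add(-3, Mul(4, Pow(U, 2))), -1)) (Function('m')(U) = Mul(8, Pow(Add(-3, Mul(Add(U, U), Add(U, U))), -1)) = Mul(8, Pow(Add(-3, Mul(Mul(2, U), Mul(2, U))), -1)) = Mul(8, Pow(Add(-3, Mul(4, Pow(U, 2))), -1)))
Function('o')(O) = Mul(Rational(-421, 33), O) (Function('o')(O) = Mul(Add(Mul(8, Pow(Add(-3, Mul(4, Pow(3, 2))), -1)), -13), O) = Mul(Add(Mul(8, Pow(Add(-3, Mul(4, 9)), -1)), -13), O) = Mul(Add(Mul(8, Pow(Add(-3, 36), -1)), -13), O) = Mul(Add(Mul(8, Pow(33, -1)), -13), O) = Mul(Add(Mul(8, Rational(1, 33)), -13), O) = Mul(Add(Rational(8, 33), -13), O) = Mul(Rational(-421, 33), O))
Add(Add(-219677, Function('o')(p)), 2374846) = Add(Add(-219677, Mul(Rational(-421, 33), 34)), 2374846) = Add(Add(-219677, Rational(-14314, 33)), 2374846) = Add(Rational(-7263655, 33), 2374846) = Rational(71106263, 33)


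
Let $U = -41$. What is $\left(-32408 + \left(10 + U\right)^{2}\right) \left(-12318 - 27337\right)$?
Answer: $1247030785$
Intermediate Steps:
$\left(-32408 + \left(10 + U\right)^{2}\right) \left(-12318 - 27337\right) = \left(-32408 + \left(10 - 41\right)^{2}\right) \left(-12318 - 27337\right) = \left(-32408 + \left(-31\right)^{2}\right) \left(-39655\right) = \left(-32408 + 961\right) \left(-39655\right) = \left(-31447\right) \left(-39655\right) = 1247030785$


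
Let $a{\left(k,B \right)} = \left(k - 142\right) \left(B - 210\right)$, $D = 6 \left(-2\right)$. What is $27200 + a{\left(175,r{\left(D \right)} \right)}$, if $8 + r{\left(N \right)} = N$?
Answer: $19610$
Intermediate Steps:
$D = -12$
$r{\left(N \right)} = -8 + N$
$a{\left(k,B \right)} = \left(-210 + B\right) \left(-142 + k\right)$ ($a{\left(k,B \right)} = \left(-142 + k\right) \left(-210 + B\right) = \left(-210 + B\right) \left(-142 + k\right)$)
$27200 + a{\left(175,r{\left(D \right)} \right)} = 27200 + \left(29820 - 36750 - 142 \left(-8 - 12\right) + \left(-8 - 12\right) 175\right) = 27200 - 7590 = 19610$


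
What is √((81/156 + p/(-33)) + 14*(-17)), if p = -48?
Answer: I*√19306001/286 ≈ 15.363*I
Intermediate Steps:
√((81/156 + p/(-33)) + 14*(-17)) = √((81/156 - 48/(-33)) + 14*(-17)) = √((81*(1/156) - 48*(-1/33)) - 238) = √((27/52 + 16/11) - 238) = √(1129/572 - 238) = √(-135007/572) = I*√19306001/286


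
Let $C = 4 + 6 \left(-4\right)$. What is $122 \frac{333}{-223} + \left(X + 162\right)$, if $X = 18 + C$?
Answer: $- \frac{4946}{223} \approx -22.179$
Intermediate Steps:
$C = -20$ ($C = 4 - 24 = -20$)
$X = -2$ ($X = 18 - 20 = -2$)
$122 \frac{333}{-223} + \left(X + 162\right) = 122 \frac{333}{-223} + \left(-2 + 162\right) = 122 \cdot 333 \left(- \frac{1}{223}\right) + 160 = 122 \left(- \frac{333}{223}\right) + 160 = - \frac{40626}{223} + 160 = - \frac{4946}{223}$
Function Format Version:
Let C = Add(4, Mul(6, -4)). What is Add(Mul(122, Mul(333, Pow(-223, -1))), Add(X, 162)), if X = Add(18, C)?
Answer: Rational(-4946, 223) ≈ -22.179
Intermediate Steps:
C = -20 (C = Add(4, -24) = -20)
X = -2 (X = Add(18, -20) = -2)
Add(Mul(122, Mul(333, Pow(-223, -1))), Add(X, 162)) = Add(Mul(122, Mul(333, Pow(-223, -1))), Add(-2, 162)) = Add(Mul(122, Mul(333, Rational(-1, 223))), 160) = Add(Mul(122, Rational(-333, 223)), 160) = Add(Rational(-40626, 223), 160) = Rational(-4946, 223)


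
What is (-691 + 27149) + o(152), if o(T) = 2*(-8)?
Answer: 26442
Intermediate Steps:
o(T) = -16
(-691 + 27149) + o(152) = (-691 + 27149) - 16 = 26458 - 16 = 26442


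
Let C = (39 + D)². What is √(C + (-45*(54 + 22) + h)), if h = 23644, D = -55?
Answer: 64*√5 ≈ 143.11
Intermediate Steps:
C = 256 (C = (39 - 55)² = (-16)² = 256)
√(C + (-45*(54 + 22) + h)) = √(256 + (-45*(54 + 22) + 23644)) = √(256 + (-45*76 + 23644)) = √(256 + (-3420 + 23644)) = √(256 + 20224) = √20480 = 64*√5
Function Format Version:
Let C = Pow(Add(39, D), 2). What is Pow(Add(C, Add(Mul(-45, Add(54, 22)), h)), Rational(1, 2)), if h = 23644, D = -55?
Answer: Mul(64, Pow(5, Rational(1, 2))) ≈ 143.11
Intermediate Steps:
C = 256 (C = Pow(Add(39, -55), 2) = Pow(-16, 2) = 256)
Pow(Add(C, Add(Mul(-45, Add(54, 22)), h)), Rational(1, 2)) = Pow(Add(256, Add(Mul(-45, Add(54, 22)), 23644)), Rational(1, 2)) = Pow(Add(256, Add(Mul(-45, 76), 23644)), Rational(1, 2)) = Pow(Add(256, Add(-3420, 23644)), Rational(1, 2)) = Pow(Add(256, 20224), Rational(1, 2)) = Pow(20480, Rational(1, 2)) = Mul(64, Pow(5, Rational(1, 2)))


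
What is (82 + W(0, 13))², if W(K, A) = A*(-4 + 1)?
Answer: 1849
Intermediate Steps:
W(K, A) = -3*A (W(K, A) = A*(-3) = -3*A)
(82 + W(0, 13))² = (82 - 3*13)² = (82 - 39)² = 43² = 1849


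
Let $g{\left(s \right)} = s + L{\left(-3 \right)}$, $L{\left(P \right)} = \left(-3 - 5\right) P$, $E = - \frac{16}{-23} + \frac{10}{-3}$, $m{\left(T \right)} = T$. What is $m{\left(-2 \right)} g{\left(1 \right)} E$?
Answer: $\frac{9100}{69} \approx 131.88$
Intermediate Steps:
$E = - \frac{182}{69}$ ($E = \left(-16\right) \left(- \frac{1}{23}\right) + 10 \left(- \frac{1}{3}\right) = \frac{16}{23} - \frac{10}{3} = - \frac{182}{69} \approx -2.6377$)
$L{\left(P \right)} = - 8 P$ ($L{\left(P \right)} = \left(-3 - 5\right) P = - 8 P$)
$g{\left(s \right)} = 24 + s$ ($g{\left(s \right)} = s - -24 = s + 24 = 24 + s$)
$m{\left(-2 \right)} g{\left(1 \right)} E = - 2 \left(24 + 1\right) \left(- \frac{182}{69}\right) = \left(-2\right) 25 \left(- \frac{182}{69}\right) = \left(-50\right) \left(- \frac{182}{69}\right) = \frac{9100}{69}$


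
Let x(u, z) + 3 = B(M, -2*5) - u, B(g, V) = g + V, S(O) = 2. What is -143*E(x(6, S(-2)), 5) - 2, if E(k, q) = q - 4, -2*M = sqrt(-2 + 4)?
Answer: -145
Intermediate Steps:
M = -sqrt(2)/2 (M = -sqrt(-2 + 4)/2 = -sqrt(2)/2 ≈ -0.70711)
B(g, V) = V + g
x(u, z) = -13 - u - sqrt(2)/2 (x(u, z) = -3 + ((-2*5 - sqrt(2)/2) - u) = -3 + ((-10 - sqrt(2)/2) - u) = -3 + (-10 - u - sqrt(2)/2) = -13 - u - sqrt(2)/2)
E(k, q) = -4 + q
-143*E(x(6, S(-2)), 5) - 2 = -143*(-4 + 5) - 2 = -143*1 - 2 = -143 - 2 = -145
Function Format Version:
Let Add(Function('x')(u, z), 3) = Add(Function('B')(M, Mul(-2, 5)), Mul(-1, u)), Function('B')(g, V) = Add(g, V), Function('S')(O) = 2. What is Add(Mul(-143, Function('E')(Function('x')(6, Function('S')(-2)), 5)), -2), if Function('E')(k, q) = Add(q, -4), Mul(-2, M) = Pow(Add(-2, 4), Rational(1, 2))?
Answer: -145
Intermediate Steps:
M = Mul(Rational(-1, 2), Pow(2, Rational(1, 2))) (M = Mul(Rational(-1, 2), Pow(Add(-2, 4), Rational(1, 2))) = Mul(Rational(-1, 2), Pow(2, Rational(1, 2))) ≈ -0.70711)
Function('B')(g, V) = Add(V, g)
Function('x')(u, z) = Add(-13, Mul(-1, u), Mul(Rational(-1, 2), Pow(2, Rational(1, 2)))) (Function('x')(u, z) = Add(-3, Add(Add(Mul(-2, 5), Mul(Rational(-1, 2), Pow(2, Rational(1, 2)))), Mul(-1, u))) = Add(-3, Add(Add(-10, Mul(Rational(-1, 2), Pow(2, Rational(1, 2)))), Mul(-1, u))) = Add(-3, Add(-10, Mul(-1, u), Mul(Rational(-1, 2), Pow(2, Rational(1, 2))))) = Add(-13, Mul(-1, u), Mul(Rational(-1, 2), Pow(2, Rational(1, 2)))))
Function('E')(k, q) = Add(-4, q)
Add(Mul(-143, Function('E')(Function('x')(6, Function('S')(-2)), 5)), -2) = Add(Mul(-143, Add(-4, 5)), -2) = Add(Mul(-143, 1), -2) = Add(-143, -2) = -145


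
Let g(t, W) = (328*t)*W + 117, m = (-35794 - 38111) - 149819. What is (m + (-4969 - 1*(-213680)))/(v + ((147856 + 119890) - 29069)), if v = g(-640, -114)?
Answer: -15013/24169674 ≈ -0.00062115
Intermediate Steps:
m = -223724 (m = -73905 - 149819 = -223724)
g(t, W) = 117 + 328*W*t (g(t, W) = 328*W*t + 117 = 117 + 328*W*t)
v = 23930997 (v = 117 + 328*(-114)*(-640) = 117 + 23930880 = 23930997)
(m + (-4969 - 1*(-213680)))/(v + ((147856 + 119890) - 29069)) = (-223724 + (-4969 - 1*(-213680)))/(23930997 + ((147856 + 119890) - 29069)) = (-223724 + (-4969 + 213680))/(23930997 + (267746 - 29069)) = (-223724 + 208711)/(23930997 + 238677) = -15013/24169674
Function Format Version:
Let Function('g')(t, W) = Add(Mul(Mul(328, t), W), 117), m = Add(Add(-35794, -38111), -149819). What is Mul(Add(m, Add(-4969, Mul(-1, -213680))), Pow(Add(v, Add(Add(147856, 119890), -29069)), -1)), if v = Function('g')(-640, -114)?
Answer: Rational(-15013, 24169674) ≈ -0.00062115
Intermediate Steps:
m = -223724 (m = Add(-73905, -149819) = -223724)
Function('g')(t, W) = Add(117, Mul(328, W, t)) (Function('g')(t, W) = Add(Mul(328, W, t), 117) = Add(117, Mul(328, W, t)))
v = 23930997 (v = Add(117, Mul(328, -114, -640)) = Add(117, 23930880) = 23930997)
Mul(Add(m, Add(-4969, Mul(-1, -213680))), Pow(Add(v, Add(Add(147856, 119890), -29069)), -1)) = Mul(Add(-223724, Add(-4969, Mul(-1, -213680))), Pow(Add(23930997, Add(Add(147856, 119890), -29069)), -1)) = Mul(Add(-223724, Add(-4969, 213680)), Pow(Add(23930997, Add(267746, -29069)), -1)) = Mul(Add(-223724, 208711), Pow(Add(23930997, 238677), -1)) = Mul(-15013, Pow(24169674, -1)) = Mul(-15013, Rational(1, 24169674)) = Rational(-15013, 24169674)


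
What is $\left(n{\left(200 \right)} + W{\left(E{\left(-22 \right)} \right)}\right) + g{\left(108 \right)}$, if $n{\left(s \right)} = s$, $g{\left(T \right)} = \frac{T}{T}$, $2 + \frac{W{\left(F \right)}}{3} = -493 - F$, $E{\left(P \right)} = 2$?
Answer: $-1290$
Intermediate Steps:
$W{\left(F \right)} = -1485 - 3 F$ ($W{\left(F \right)} = -6 + 3 \left(-493 - F\right) = -6 - \left(1479 + 3 F\right) = -1485 - 3 F$)
$g{\left(T \right)} = 1$
$\left(n{\left(200 \right)} + W{\left(E{\left(-22 \right)} \right)}\right) + g{\left(108 \right)} = \left(200 - 1491\right) + 1 = -1291 + 1 = -1290$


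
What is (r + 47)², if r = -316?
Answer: 72361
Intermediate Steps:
(r + 47)² = (-316 + 47)² = (-269)² = 72361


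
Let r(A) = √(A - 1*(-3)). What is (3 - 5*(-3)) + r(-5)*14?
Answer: 18 + 14*I*√2 ≈ 18.0 + 19.799*I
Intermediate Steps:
r(A) = √(3 + A) (r(A) = √(A + 3) = √(3 + A))
(3 - 5*(-3)) + r(-5)*14 = (3 - 5*(-3)) + √(3 - 5)*14 = (3 - 1*(-15)) + √(-2)*14 = (3 + 15) + (I*√2)*14 = 18 + 14*I*√2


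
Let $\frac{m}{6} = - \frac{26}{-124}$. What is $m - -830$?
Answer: $\frac{25769}{31} \approx 831.26$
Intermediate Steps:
$m = \frac{39}{31}$ ($m = 6 \left(- \frac{26}{-124}\right) = 6 \left(\left(-26\right) \left(- \frac{1}{124}\right)\right) = 6 \cdot \frac{13}{62} = \frac{39}{31} \approx 1.2581$)
$m - -830 = \frac{39}{31} - -830 = \frac{39}{31} + 830 = \frac{25769}{31}$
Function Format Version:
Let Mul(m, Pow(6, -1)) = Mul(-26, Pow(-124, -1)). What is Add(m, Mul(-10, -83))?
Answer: Rational(25769, 31) ≈ 831.26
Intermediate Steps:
m = Rational(39, 31) (m = Mul(6, Mul(-26, Pow(-124, -1))) = Mul(6, Mul(-26, Rational(-1, 124))) = Mul(6, Rational(13, 62)) = Rational(39, 31) ≈ 1.2581)
Add(m, Mul(-10, -83)) = Add(Rational(39, 31), Mul(-10, -83)) = Add(Rational(39, 31), 830) = Rational(25769, 31)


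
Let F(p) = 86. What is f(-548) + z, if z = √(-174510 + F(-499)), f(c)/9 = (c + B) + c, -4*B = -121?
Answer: -38367/4 + 2*I*√43606 ≈ -9591.8 + 417.64*I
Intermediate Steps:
B = 121/4 (B = -¼*(-121) = 121/4 ≈ 30.250)
f(c) = 1089/4 + 18*c (f(c) = 9*((c + 121/4) + c) = 9*((121/4 + c) + c) = 9*(121/4 + 2*c) = 1089/4 + 18*c)
z = 2*I*√43606 (z = √(-174510 + 86) = √(-174424) = 2*I*√43606 ≈ 417.64*I)
f(-548) + z = (1089/4 + 18*(-548)) + 2*I*√43606 = (1089/4 - 9864) + 2*I*√43606 = -38367/4 + 2*I*√43606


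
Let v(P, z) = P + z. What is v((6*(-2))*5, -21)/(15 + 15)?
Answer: -27/10 ≈ -2.7000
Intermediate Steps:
v((6*(-2))*5, -21)/(15 + 15) = ((6*(-2))*5 - 21)/(15 + 15) = (-12*5 - 21)/30 = (-60 - 21)*(1/30) = -81*1/30 = -27/10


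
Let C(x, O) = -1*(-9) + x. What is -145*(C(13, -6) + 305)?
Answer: -47415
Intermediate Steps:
C(x, O) = 9 + x
-145*(C(13, -6) + 305) = -145*((9 + 13) + 305) = -145*(22 + 305) = -145*327 = -47415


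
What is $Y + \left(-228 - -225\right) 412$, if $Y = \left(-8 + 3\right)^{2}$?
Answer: $-1211$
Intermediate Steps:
$Y = 25$ ($Y = \left(-5\right)^{2} = 25$)
$Y + \left(-228 - -225\right) 412 = 25 + \left(-228 - -225\right) 412 = 25 + \left(-228 + 225\right) 412 = 25 - 1236 = -1211$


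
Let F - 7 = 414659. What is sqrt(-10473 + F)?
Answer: sqrt(404193) ≈ 635.76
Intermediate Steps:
F = 414666 (F = 7 + 414659 = 414666)
sqrt(-10473 + F) = sqrt(-10473 + 414666) = sqrt(404193)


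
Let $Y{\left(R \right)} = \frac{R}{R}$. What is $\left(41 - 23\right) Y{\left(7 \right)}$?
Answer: $18$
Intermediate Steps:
$Y{\left(R \right)} = 1$
$\left(41 - 23\right) Y{\left(7 \right)} = \left(41 - 23\right) 1 = 18 \cdot 1 = 18$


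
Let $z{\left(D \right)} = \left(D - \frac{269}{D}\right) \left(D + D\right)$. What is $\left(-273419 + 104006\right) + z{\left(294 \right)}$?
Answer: $2921$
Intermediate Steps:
$z{\left(D \right)} = 2 D \left(D - \frac{269}{D}\right)$ ($z{\left(D \right)} = \left(D - \frac{269}{D}\right) 2 D = 2 D \left(D - \frac{269}{D}\right)$)
$\left(-273419 + 104006\right) + z{\left(294 \right)} = \left(-273419 + 104006\right) - \left(538 - 2 \cdot 294^{2}\right) = -169413 + \left(-538 + 2 \cdot 86436\right) = -169413 + \left(-538 + 172872\right) = -169413 + 172334 = 2921$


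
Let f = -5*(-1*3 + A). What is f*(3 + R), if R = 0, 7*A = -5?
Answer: 390/7 ≈ 55.714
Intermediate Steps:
A = -5/7 (A = (1/7)*(-5) = -5/7 ≈ -0.71429)
f = 130/7 (f = -5*(-1*3 - 5/7) = -5*(-3 - 5/7) = -5*(-26/7) = 130/7 ≈ 18.571)
f*(3 + R) = 130*(3 + 0)/7 = (130/7)*3 = 390/7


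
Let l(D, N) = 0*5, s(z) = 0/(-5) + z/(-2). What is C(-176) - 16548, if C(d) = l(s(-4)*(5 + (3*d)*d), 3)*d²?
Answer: -16548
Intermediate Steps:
s(z) = -z/2 (s(z) = 0*(-⅕) + z*(-½) = 0 - z/2 = -z/2)
l(D, N) = 0
C(d) = 0 (C(d) = 0*d² = 0)
C(-176) - 16548 = 0 - 16548 = -16548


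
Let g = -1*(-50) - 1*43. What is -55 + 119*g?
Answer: 778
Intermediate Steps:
g = 7 (g = 50 - 43 = 7)
-55 + 119*g = -55 + 119*7 = -55 + 833 = 778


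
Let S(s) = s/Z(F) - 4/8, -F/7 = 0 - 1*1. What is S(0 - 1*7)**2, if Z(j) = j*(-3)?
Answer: 1/36 ≈ 0.027778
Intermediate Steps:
F = 7 (F = -7*(0 - 1*1) = -7*(0 - 1) = -7*(-1) = 7)
Z(j) = -3*j
S(s) = -1/2 - s/21 (S(s) = s/((-3*7)) - 4/8 = s/(-21) - 4*1/8 = s*(-1/21) - 1/2 = -s/21 - 1/2 = -1/2 - s/21)
S(0 - 1*7)**2 = (-1/2 - (0 - 1*7)/21)**2 = (-1/2 - (0 - 7)/21)**2 = (-1/2 - 1/21*(-7))**2 = (-1/2 + 1/3)**2 = (-1/6)**2 = 1/36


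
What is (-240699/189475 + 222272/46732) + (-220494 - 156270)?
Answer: -834010797368317/2213636425 ≈ -3.7676e+5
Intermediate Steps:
(-240699/189475 + 222272/46732) + (-220494 - 156270) = (-240699*1/189475 + 222272*(1/46732)) - 376764 = (-240699/189475 + 55568/11683) - 376764 = 7716660383/2213636425 - 376764 = -834010797368317/2213636425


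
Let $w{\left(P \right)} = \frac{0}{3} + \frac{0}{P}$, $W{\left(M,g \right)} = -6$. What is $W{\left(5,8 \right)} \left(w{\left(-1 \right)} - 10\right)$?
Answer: $60$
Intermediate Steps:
$w{\left(P \right)} = 0$ ($w{\left(P \right)} = 0 \cdot \frac{1}{3} + 0 = 0 + 0 = 0$)
$W{\left(5,8 \right)} \left(w{\left(-1 \right)} - 10\right) = - 6 \left(0 - 10\right) = \left(-6\right) \left(-10\right) = 60$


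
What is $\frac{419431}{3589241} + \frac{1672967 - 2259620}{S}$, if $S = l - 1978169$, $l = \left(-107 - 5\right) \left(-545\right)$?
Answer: $\frac{969914111324}{2293679336363} \approx 0.42286$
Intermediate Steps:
$l = 61040$ ($l = \left(-112\right) \left(-545\right) = 61040$)
$S = -1917129$ ($S = 61040 - 1978169 = -1917129$)
$\frac{419431}{3589241} + \frac{1672967 - 2259620}{S} = \frac{419431}{3589241} + \frac{1672967 - 2259620}{-1917129} = 419431 \cdot \frac{1}{3589241} + \left(1672967 - 2259620\right) \left(- \frac{1}{1917129}\right) = \frac{419431}{3589241} - - \frac{195551}{639043} = \frac{419431}{3589241} + \frac{195551}{639043} = \frac{969914111324}{2293679336363}$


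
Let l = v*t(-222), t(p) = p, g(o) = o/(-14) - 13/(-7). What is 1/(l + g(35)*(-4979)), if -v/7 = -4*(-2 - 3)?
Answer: 14/479931 ≈ 2.9171e-5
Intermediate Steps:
v = -140 (v = -(-28)*(-2 - 3) = -(-28)*(-5) = -7*20 = -140)
g(o) = 13/7 - o/14 (g(o) = o*(-1/14) - 13*(-1/7) = -o/14 + 13/7 = 13/7 - o/14)
l = 31080 (l = -140*(-222) = 31080)
1/(l + g(35)*(-4979)) = 1/(31080 + (13/7 - 1/14*35)*(-4979)) = 1/(31080 + (13/7 - 5/2)*(-4979)) = 1/(31080 - 9/14*(-4979)) = 1/(31080 + 44811/14) = 1/(479931/14) = 14/479931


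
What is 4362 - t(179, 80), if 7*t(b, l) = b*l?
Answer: 16214/7 ≈ 2316.3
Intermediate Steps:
t(b, l) = b*l/7 (t(b, l) = (b*l)/7 = b*l/7)
4362 - t(179, 80) = 4362 - 179*80/7 = 4362 - 1*14320/7 = 4362 - 14320/7 = 16214/7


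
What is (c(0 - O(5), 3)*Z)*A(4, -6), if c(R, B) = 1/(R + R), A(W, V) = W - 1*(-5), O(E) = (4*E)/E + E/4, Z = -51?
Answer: 306/7 ≈ 43.714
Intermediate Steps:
O(E) = 4 + E/4 (O(E) = 4 + E*(¼) = 4 + E/4)
A(W, V) = 5 + W (A(W, V) = W + 5 = 5 + W)
c(R, B) = 1/(2*R)
(c(0 - O(5), 3)*Z)*A(4, -6) = ((1/(2*(0 - (4 + (¼)*5))))*(-51))*(5 + 4) = ((1/(2*(0 - (4 + 5/4))))*(-51))*9 = ((1/(2*(0 - 1*21/4)))*(-51))*9 = ((1/(2*(0 - 21/4)))*(-51))*9 = ((1/(2*(-21/4)))*(-51))*9 = (((½)*(-4/21))*(-51))*9 = -2/21*(-51)*9 = (34/7)*9 = 306/7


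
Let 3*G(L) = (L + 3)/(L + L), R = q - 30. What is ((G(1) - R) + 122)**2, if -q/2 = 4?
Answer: 232324/9 ≈ 25814.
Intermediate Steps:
q = -8 (q = -2*4 = -8)
R = -38 (R = -8 - 30 = -38)
G(L) = (3 + L)/(6*L) (G(L) = ((L + 3)/(L + L))/3 = ((3 + L)/((2*L)))/3 = ((3 + L)*(1/(2*L)))/3 = ((3 + L)/(2*L))/3 = (3 + L)/(6*L))
((G(1) - R) + 122)**2 = (((1/6)*(3 + 1)/1 - 1*(-38)) + 122)**2 = (((1/6)*1*4 + 38) + 122)**2 = ((2/3 + 38) + 122)**2 = (116/3 + 122)**2 = (482/3)**2 = 232324/9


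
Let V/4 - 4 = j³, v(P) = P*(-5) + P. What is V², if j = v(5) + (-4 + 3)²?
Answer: 751856400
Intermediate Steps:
v(P) = -4*P (v(P) = -5*P + P = -4*P)
j = -19 (j = -4*5 + (-4 + 3)² = -20 + (-1)² = -20 + 1 = -19)
V = -27420 (V = 16 + 4*(-19)³ = 16 + 4*(-6859) = 16 - 27436 = -27420)
V² = (-27420)² = 751856400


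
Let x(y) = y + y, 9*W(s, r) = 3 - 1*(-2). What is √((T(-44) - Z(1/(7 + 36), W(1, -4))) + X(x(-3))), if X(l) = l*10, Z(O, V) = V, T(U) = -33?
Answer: I*√842/3 ≈ 9.6724*I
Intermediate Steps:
W(s, r) = 5/9 (W(s, r) = (3 - 1*(-2))/9 = (3 + 2)/9 = (⅑)*5 = 5/9)
x(y) = 2*y
X(l) = 10*l
√((T(-44) - Z(1/(7 + 36), W(1, -4))) + X(x(-3))) = √((-33 - 1*5/9) + 10*(2*(-3))) = √((-33 - 5/9) + 10*(-6)) = √(-302/9 - 60) = √(-842/9) = I*√842/3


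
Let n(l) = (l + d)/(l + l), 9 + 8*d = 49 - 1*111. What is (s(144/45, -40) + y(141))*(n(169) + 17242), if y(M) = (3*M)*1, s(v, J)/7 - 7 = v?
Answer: 14406707541/1690 ≈ 8.5247e+6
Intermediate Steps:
d = -71/8 (d = -9/8 + (49 - 1*111)/8 = -9/8 + (49 - 111)/8 = -9/8 + (1/8)*(-62) = -9/8 - 31/4 = -71/8 ≈ -8.8750)
s(v, J) = 49 + 7*v
n(l) = (-71/8 + l)/(2*l) (n(l) = (l - 71/8)/(l + l) = (-71/8 + l)/((2*l)) = (-71/8 + l)*(1/(2*l)) = (-71/8 + l)/(2*l))
y(M) = 3*M
(s(144/45, -40) + y(141))*(n(169) + 17242) = ((49 + 7*(144/45)) + 3*141)*((1/16)*(-71 + 8*169)/169 + 17242) = ((49 + 7*(144*(1/45))) + 423)*((1/16)*(1/169)*(-71 + 1352) + 17242) = ((49 + 7*(16/5)) + 423)*((1/16)*(1/169)*1281 + 17242) = ((49 + 112/5) + 423)*(1281/2704 + 17242) = (357/5 + 423)*(46623649/2704) = (2472/5)*(46623649/2704) = 14406707541/1690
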